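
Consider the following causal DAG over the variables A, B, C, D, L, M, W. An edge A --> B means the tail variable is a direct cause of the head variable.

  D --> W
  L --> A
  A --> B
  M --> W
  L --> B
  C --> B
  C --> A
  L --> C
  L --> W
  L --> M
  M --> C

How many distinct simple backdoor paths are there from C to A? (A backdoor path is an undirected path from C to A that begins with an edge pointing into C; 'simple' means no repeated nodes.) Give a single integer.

A backdoor path from C to A is any simple undirected path whose first edge points into C (i.e. leaves C via a parent).
Parents of C: {L, M}.
Enumerating:
  P1: C <- L -> A
  P2: C <- L -> B <- A
  P3: C <- M <- L -> A
  P4: C <- M <- L -> B <- A
  P5: C <- M -> W <- L -> A
  P6: C <- M -> W <- L -> B <- A
That exhausts the simple backdoor paths. Count: 6.

6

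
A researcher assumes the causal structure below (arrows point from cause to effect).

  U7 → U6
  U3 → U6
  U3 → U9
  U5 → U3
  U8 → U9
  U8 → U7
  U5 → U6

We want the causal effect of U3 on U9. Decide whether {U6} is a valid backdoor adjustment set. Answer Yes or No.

Backdoor paths from U3 to U9 (paths whose first edge points into U3):
  P1: U3 <- U5 -> U6 <- U7 <- U8 -> U9
Condition 1 (no descendant of U3 in the set): FAILS — U6 is a descendant of U3.
Condition 2 (every backdoor path blocked by {U6}):
  P1: open — collider(s) U6 are conditioned on (or have a conditioned descendant) and no non-collider on the path is in the set.
{U6} does not satisfy the backdoor criterion.

No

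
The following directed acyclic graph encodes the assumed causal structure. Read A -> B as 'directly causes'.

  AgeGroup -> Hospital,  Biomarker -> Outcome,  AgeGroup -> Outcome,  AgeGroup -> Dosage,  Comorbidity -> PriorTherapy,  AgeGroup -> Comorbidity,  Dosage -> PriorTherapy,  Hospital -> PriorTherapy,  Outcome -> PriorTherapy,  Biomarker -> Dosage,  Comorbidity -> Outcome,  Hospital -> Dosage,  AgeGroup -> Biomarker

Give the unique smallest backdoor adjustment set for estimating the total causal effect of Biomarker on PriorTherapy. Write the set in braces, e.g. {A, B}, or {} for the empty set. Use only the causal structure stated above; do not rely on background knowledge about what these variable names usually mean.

Variables eligible for adjustment (non-descendants of Biomarker, excluding Biomarker and PriorTherapy): {AgeGroup, Comorbidity, Hospital}.
Backdoor paths from Biomarker to PriorTherapy:
  P1: Biomarker <- AgeGroup -> Hospital -> Dosage -> PriorTherapy
  P2: Biomarker <- AgeGroup -> Hospital -> PriorTherapy
  P3: Biomarker <- AgeGroup -> Comorbidity -> Outcome -> PriorTherapy
  P4: Biomarker <- AgeGroup -> Comorbidity -> PriorTherapy
  P5: Biomarker <- AgeGroup -> Dosage <- Hospital -> PriorTherapy
  P6: Biomarker <- AgeGroup -> Dosage -> PriorTherapy
  P7: Biomarker <- AgeGroup -> Outcome <- Comorbidity -> PriorTherapy
  P8: Biomarker <- AgeGroup -> Outcome -> PriorTherapy
The empty set is not sufficient: P1 (Biomarker <- AgeGroup -> Hospital -> Dosage -> PriorTherapy) has no collider blocking it and no conditioned non-collider, so it is open.
Try {AgeGroup}:
  P1: blocked at fork node AgeGroup ∈ conditioning set.
  P2: blocked at fork node AgeGroup ∈ conditioning set.
  P3: blocked at fork node AgeGroup ∈ conditioning set.
  P4: blocked at fork node AgeGroup ∈ conditioning set.
  P5: blocked at fork node AgeGroup ∈ conditioning set.
  P6: blocked at fork node AgeGroup ∈ conditioning set.
  P7: blocked at fork node AgeGroup ∈ conditioning set.
  P8: blocked at fork node AgeGroup ∈ conditioning set.
{AgeGroup} contains no descendant of Biomarker and blocks every backdoor path.
No other singleton works — e.g. {Hospital} leaves P3 open — so {AgeGroup} is the unique smallest valid adjustment set.

{AgeGroup}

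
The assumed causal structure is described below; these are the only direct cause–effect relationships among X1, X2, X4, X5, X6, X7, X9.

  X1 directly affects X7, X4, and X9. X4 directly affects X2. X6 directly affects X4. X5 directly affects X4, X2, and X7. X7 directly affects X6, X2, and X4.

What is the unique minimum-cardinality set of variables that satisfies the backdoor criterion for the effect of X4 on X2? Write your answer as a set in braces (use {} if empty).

Variables eligible for adjustment (non-descendants of X4, excluding X4 and X2): {X1, X5, X6, X7, X9}.
Backdoor paths from X4 to X2:
  P1: X4 <- X1 -> X7 <- X5 -> X2
  P2: X4 <- X1 -> X7 -> X2
  P3: X4 <- X5 -> X7 -> X2
  P4: X4 <- X5 -> X2
  P5: X4 <- X7 <- X5 -> X2
  P6: X4 <- X7 -> X2
  P7: X4 <- X6 <- X7 <- X5 -> X2
  P8: X4 <- X6 <- X7 -> X2
The empty set is not sufficient: P2 (X4 <- X1 -> X7 -> X2) has no collider blocking it and no conditioned non-collider, so it is open.
Try {X5, X7}:
  P1: blocked at fork node X5 ∈ conditioning set.
  P2: blocked at chain node X7 ∈ conditioning set.
  P3: blocked at fork node X5 ∈ conditioning set.
  P4: blocked at fork node X5 ∈ conditioning set.
  P5: blocked at chain node X7 ∈ conditioning set.
  P6: blocked at fork node X7 ∈ conditioning set.
  P7: blocked at chain node X7 ∈ conditioning set.
  P8: blocked at fork node X7 ∈ conditioning set.
{X5, X7} contains no descendant of X4 and blocks every backdoor path.
Every element of {X5, X7} is needed (dropping X5 leaves P1 open; dropping X7 leaves P2 open), so no proper subset is valid.
Among all size-2 subsets of the eligible variables, only {X5, X7} blocks every backdoor path, so it is the unique smallest valid adjustment set.

{X5, X7}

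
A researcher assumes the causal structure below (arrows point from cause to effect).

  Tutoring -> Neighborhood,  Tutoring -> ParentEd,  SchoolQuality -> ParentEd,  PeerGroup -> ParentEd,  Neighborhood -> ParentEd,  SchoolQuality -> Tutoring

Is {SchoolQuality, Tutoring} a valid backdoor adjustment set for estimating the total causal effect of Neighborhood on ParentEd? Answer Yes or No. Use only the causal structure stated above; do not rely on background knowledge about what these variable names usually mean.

Backdoor paths from Neighborhood to ParentEd (paths whose first edge points into Neighborhood):
  P1: Neighborhood <- Tutoring <- SchoolQuality -> ParentEd
  P2: Neighborhood <- Tutoring -> ParentEd
Condition 1 (no descendant of Neighborhood in the set): holds — descendants of Neighborhood are {ParentEd}; none are in {SchoolQuality, Tutoring}.
Condition 2 (every backdoor path blocked by {SchoolQuality, Tutoring}):
  P1: blocked at chain node Tutoring ∈ conditioning set.
  P2: blocked at fork node Tutoring ∈ conditioning set.
{SchoolQuality, Tutoring} satisfies the backdoor criterion.

Yes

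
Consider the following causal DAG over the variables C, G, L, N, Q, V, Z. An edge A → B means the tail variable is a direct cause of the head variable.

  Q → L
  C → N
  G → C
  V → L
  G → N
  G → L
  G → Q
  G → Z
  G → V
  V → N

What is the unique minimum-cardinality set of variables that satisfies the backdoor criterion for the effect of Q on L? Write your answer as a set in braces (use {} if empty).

{G}

Variables eligible for adjustment (non-descendants of Q, excluding Q and L): {C, G, N, V, Z}.
Backdoor paths from Q to L:
  P1: Q <- G -> C -> N <- V -> L
  P2: Q <- G -> V -> L
  P3: Q <- G -> N <- V -> L
  P4: Q <- G -> L
The empty set is not sufficient: P2 (Q <- G -> V -> L) has no collider blocking it and no conditioned non-collider, so it is open.
Try {G}:
  P1: blocked at fork node G ∈ conditioning set.
  P2: blocked at fork node G ∈ conditioning set.
  P3: blocked at fork node G ∈ conditioning set.
  P4: blocked at fork node G ∈ conditioning set.
{G} contains no descendant of Q and blocks every backdoor path.
No other singleton works — e.g. {Z} leaves P2 open — so {G} is the unique smallest valid adjustment set.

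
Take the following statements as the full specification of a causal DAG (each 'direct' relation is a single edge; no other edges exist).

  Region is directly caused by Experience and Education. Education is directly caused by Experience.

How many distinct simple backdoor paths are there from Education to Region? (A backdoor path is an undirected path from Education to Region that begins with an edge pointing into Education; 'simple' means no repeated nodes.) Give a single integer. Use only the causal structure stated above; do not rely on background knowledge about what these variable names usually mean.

1

A backdoor path from Education to Region is any simple undirected path whose first edge points into Education (i.e. leaves Education via a parent).
Parents of Education: {Experience}.
Enumerating:
  P1: Education <- Experience -> Region
That exhausts the simple backdoor paths. Count: 1.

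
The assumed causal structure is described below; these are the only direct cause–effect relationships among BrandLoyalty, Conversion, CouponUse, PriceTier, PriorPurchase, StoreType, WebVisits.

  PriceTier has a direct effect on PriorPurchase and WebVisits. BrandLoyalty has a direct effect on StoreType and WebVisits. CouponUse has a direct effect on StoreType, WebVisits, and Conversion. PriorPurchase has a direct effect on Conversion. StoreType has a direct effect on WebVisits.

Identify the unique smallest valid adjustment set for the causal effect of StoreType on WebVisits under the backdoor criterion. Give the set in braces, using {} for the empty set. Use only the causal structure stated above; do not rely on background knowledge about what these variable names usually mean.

{BrandLoyalty, CouponUse}

Variables eligible for adjustment (non-descendants of StoreType, excluding StoreType and WebVisits): {BrandLoyalty, Conversion, CouponUse, PriceTier, PriorPurchase}.
Backdoor paths from StoreType to WebVisits:
  P1: StoreType <- CouponUse -> Conversion <- PriorPurchase <- PriceTier -> WebVisits
  P2: StoreType <- CouponUse -> WebVisits
  P3: StoreType <- BrandLoyalty -> WebVisits
The empty set is not sufficient: P2 (StoreType <- CouponUse -> WebVisits) has no collider blocking it and no conditioned non-collider, so it is open.
Try {BrandLoyalty, CouponUse}:
  P1: blocked at fork node CouponUse ∈ conditioning set.
  P2: blocked at fork node CouponUse ∈ conditioning set.
  P3: blocked at fork node BrandLoyalty ∈ conditioning set.
{BrandLoyalty, CouponUse} contains no descendant of StoreType and blocks every backdoor path.
Every element of {BrandLoyalty, CouponUse} is needed (dropping BrandLoyalty leaves P3 open; dropping CouponUse leaves P2 open), so no proper subset is valid.
Among all size-2 subsets of the eligible variables, only {BrandLoyalty, CouponUse} blocks every backdoor path, so it is the unique smallest valid adjustment set.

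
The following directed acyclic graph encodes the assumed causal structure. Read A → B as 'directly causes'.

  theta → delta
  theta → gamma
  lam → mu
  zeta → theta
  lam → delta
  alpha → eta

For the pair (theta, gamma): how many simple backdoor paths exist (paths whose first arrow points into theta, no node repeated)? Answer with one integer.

0

A backdoor path from theta to gamma is any simple undirected path whose first edge points into theta (i.e. leaves theta via a parent).
Parents of theta: {zeta}.
No simple path from any parent of theta reaches gamma without revisiting theta, so there are no backdoor paths.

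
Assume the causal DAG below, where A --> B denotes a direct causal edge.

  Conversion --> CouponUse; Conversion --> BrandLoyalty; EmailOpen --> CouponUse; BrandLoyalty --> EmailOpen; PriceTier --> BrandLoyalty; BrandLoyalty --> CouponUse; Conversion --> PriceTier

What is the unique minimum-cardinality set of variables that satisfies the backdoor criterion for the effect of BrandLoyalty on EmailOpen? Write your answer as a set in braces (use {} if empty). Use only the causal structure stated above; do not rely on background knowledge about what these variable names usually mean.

{}

Variables eligible for adjustment (non-descendants of BrandLoyalty, excluding BrandLoyalty and EmailOpen): {Conversion, PriceTier}.
Backdoor paths from BrandLoyalty to EmailOpen:
  P1: BrandLoyalty <- Conversion -> CouponUse <- EmailOpen
  P2: BrandLoyalty <- PriceTier <- Conversion -> CouponUse <- EmailOpen
Each backdoor path contains an unconditioned collider, so every path is already blocked with the empty conditioning set:
  P1: blocked at collider CouponUse (neither it nor any descendant is in the conditioning set).
  P2: blocked at collider CouponUse (neither it nor any descendant is in the conditioning set).
The empty set is therefore the unique smallest valid set.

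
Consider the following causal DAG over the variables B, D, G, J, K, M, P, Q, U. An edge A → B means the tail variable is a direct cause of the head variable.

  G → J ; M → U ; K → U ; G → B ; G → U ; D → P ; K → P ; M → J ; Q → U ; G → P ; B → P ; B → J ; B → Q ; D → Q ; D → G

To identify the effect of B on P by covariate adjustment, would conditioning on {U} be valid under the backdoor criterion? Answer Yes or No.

No

Backdoor paths from B to P (paths whose first edge points into B):
  P1: B <- G <- D -> P
  P2: B <- G <- D -> Q -> U <- K -> P
  P3: B <- G -> P
  P4: B <- G -> J <- M -> U <- K -> P
  P5: B <- G -> J <- M -> U <- Q <- D -> P
  P6: B <- G -> U <- K -> P
  P7: B <- G -> U <- Q <- D -> P
Condition 1 (no descendant of B in the set): FAILS — U is a descendant of B.
Condition 2 (every backdoor path blocked by {U}):
  P1: open — no interior node is in the conditioning set.
  P2: open — collider(s) U are conditioned on (or have a conditioned descendant) and no non-collider on the path is in the set.
  P3: open — no interior node is in the conditioning set.
  P4: blocked at collider J (neither it nor any descendant is in the conditioning set).
  P5: blocked at collider J (neither it nor any descendant is in the conditioning set).
  P6: open — collider(s) U are conditioned on (or have a conditioned descendant) and no non-collider on the path is in the set.
  P7: open — collider(s) U are conditioned on (or have a conditioned descendant) and no non-collider on the path is in the set.
{U} does not satisfy the backdoor criterion.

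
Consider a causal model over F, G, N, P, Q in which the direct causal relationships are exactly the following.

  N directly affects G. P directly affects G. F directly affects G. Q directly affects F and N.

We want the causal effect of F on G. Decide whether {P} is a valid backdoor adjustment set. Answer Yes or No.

Backdoor paths from F to G (paths whose first edge points into F):
  P1: F <- Q -> N -> G
Condition 1 (no descendant of F in the set): holds — descendants of F are {G}; none are in {P}.
Condition 2 (every backdoor path blocked by {P}):
  P1: open — no interior node is in the conditioning set.
{P} does not satisfy the backdoor criterion.

No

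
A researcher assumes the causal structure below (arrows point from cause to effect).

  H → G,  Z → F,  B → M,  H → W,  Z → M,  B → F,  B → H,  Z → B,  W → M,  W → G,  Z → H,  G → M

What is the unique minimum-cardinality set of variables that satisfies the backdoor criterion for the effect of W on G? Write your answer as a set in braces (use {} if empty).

Variables eligible for adjustment (non-descendants of W, excluding W and G): {B, F, H, Z}.
Backdoor paths from W to G:
  P1: W <- H <- Z -> B -> M <- G
  P2: W <- H <- Z -> F <- B -> M <- G
  P3: W <- H <- Z -> M <- G
  P4: W <- H <- B <- Z -> M <- G
  P5: W <- H <- B -> F <- Z -> M <- G
  P6: W <- H <- B -> M <- G
  P7: W <- H -> G
The empty set is not sufficient: P7 (W <- H -> G) has no collider blocking it and no conditioned non-collider, so it is open.
Try {H}:
  P1: blocked at chain node H ∈ conditioning set.
  P2: blocked at chain node H ∈ conditioning set.
  P3: blocked at chain node H ∈ conditioning set.
  P4: blocked at chain node H ∈ conditioning set.
  P5: blocked at chain node H ∈ conditioning set.
  P6: blocked at chain node H ∈ conditioning set.
  P7: blocked at fork node H ∈ conditioning set.
{H} contains no descendant of W and blocks every backdoor path.
No other singleton works — e.g. {Z} leaves P7 open — so {H} is the unique smallest valid adjustment set.

{H}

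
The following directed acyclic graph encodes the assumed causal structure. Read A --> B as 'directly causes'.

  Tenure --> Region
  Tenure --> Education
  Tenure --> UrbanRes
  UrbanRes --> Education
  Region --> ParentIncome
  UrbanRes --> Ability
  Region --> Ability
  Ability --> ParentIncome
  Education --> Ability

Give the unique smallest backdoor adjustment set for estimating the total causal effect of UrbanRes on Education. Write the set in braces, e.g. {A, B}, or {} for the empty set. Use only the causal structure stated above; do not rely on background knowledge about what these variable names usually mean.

Variables eligible for adjustment (non-descendants of UrbanRes, excluding UrbanRes and Education): {Region, Tenure}.
Backdoor paths from UrbanRes to Education:
  P1: UrbanRes <- Tenure -> Region -> Ability <- Education
  P2: UrbanRes <- Tenure -> Region -> ParentIncome <- Ability <- Education
  P3: UrbanRes <- Tenure -> Education
The empty set is not sufficient: P3 (UrbanRes <- Tenure -> Education) has no collider blocking it and no conditioned non-collider, so it is open.
Try {Tenure}:
  P1: blocked at fork node Tenure ∈ conditioning set.
  P2: blocked at fork node Tenure ∈ conditioning set.
  P3: blocked at fork node Tenure ∈ conditioning set.
{Tenure} contains no descendant of UrbanRes and blocks every backdoor path.
No other singleton works — e.g. {Region} leaves P3 open — so {Tenure} is the unique smallest valid adjustment set.

{Tenure}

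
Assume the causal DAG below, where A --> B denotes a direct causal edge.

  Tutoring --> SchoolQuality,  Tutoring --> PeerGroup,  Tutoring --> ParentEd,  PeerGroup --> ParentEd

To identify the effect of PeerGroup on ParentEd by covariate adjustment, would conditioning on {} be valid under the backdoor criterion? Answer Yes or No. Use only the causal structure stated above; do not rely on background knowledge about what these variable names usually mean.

Backdoor paths from PeerGroup to ParentEd (paths whose first edge points into PeerGroup):
  P1: PeerGroup <- Tutoring -> ParentEd
Condition 1 (no descendant of PeerGroup in the set): holds — descendants of PeerGroup are {ParentEd}; none are in {}.
Condition 2 (every backdoor path blocked by {}):
  P1: open — no interior node is in the conditioning set.
{} does not satisfy the backdoor criterion.

No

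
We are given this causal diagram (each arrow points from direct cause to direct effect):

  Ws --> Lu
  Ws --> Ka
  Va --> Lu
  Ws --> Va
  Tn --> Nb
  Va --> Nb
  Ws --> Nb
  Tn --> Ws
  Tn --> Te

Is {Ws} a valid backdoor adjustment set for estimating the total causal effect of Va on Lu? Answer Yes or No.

Yes

Backdoor paths from Va to Lu (paths whose first edge points into Va):
  P1: Va <- Ws -> Lu
Condition 1 (no descendant of Va in the set): holds — descendants of Va are {Lu, Nb}; none are in {Ws}.
Condition 2 (every backdoor path blocked by {Ws}):
  P1: blocked at fork node Ws ∈ conditioning set.
{Ws} satisfies the backdoor criterion.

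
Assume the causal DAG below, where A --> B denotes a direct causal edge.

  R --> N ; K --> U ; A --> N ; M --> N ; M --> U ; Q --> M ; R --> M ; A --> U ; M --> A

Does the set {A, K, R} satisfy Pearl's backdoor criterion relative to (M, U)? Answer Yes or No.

No

Backdoor paths from M to U (paths whose first edge points into M):
  P1: M <- R -> N <- A -> U
Condition 1 (no descendant of M in the set): FAILS — A is a descendant of M.
Condition 2 (every backdoor path blocked by {A, K, R}):
  P1: blocked at fork node R ∈ conditioning set.
{A, K, R} does not satisfy the backdoor criterion.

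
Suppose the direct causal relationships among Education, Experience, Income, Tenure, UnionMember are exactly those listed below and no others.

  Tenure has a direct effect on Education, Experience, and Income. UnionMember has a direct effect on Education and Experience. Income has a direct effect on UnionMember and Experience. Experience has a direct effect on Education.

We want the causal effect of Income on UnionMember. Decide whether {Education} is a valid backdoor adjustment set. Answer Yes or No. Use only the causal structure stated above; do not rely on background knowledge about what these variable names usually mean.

No

Backdoor paths from Income to UnionMember (paths whose first edge points into Income):
  P1: Income <- Tenure -> Experience <- UnionMember
  P2: Income <- Tenure -> Experience -> Education <- UnionMember
  P3: Income <- Tenure -> Education <- UnionMember
  P4: Income <- Tenure -> Education <- Experience <- UnionMember
Condition 1 (no descendant of Income in the set): FAILS — Education is a descendant of Income.
Condition 2 (every backdoor path blocked by {Education}):
  P1: open — collider(s) Experience are conditioned on (or have a conditioned descendant) and no non-collider on the path is in the set.
  P2: open — collider(s) Education are conditioned on (or have a conditioned descendant) and no non-collider on the path is in the set.
  P3: open — collider(s) Education are conditioned on (or have a conditioned descendant) and no non-collider on the path is in the set.
  P4: open — collider(s) Education are conditioned on (or have a conditioned descendant) and no non-collider on the path is in the set.
{Education} does not satisfy the backdoor criterion.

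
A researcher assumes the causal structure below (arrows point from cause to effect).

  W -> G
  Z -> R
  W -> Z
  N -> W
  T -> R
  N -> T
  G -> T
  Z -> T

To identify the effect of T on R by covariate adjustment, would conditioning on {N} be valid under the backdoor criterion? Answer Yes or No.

No

Backdoor paths from T to R (paths whose first edge points into T):
  P1: T <- N -> W -> Z -> R
  P2: T <- Z -> R
  P3: T <- G <- W -> Z -> R
Condition 1 (no descendant of T in the set): holds — descendants of T are {R}; none are in {N}.
Condition 2 (every backdoor path blocked by {N}):
  P1: blocked at fork node N ∈ conditioning set.
  P2: open — no interior node is in the conditioning set.
  P3: open — no interior node is in the conditioning set.
{N} does not satisfy the backdoor criterion.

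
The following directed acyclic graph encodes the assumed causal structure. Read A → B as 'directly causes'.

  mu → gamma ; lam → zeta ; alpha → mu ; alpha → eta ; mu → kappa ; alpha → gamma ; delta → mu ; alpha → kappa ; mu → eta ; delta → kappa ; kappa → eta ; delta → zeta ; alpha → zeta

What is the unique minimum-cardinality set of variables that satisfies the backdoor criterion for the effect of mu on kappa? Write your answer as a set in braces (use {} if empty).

Variables eligible for adjustment (non-descendants of mu, excluding mu and kappa): {alpha, delta, lam, zeta}.
Backdoor paths from mu to kappa:
  P1: mu <- delta -> kappa
  P2: mu <- delta -> zeta <- alpha -> kappa
  P3: mu <- delta -> zeta <- alpha -> eta <- kappa
  P4: mu <- alpha -> kappa
  P5: mu <- alpha -> eta <- kappa
  P6: mu <- alpha -> zeta <- delta -> kappa
The empty set is not sufficient: P1 (mu <- delta -> kappa) has no collider blocking it and no conditioned non-collider, so it is open.
Try {alpha, delta}:
  P1: blocked at fork node delta ∈ conditioning set.
  P2: blocked at fork node delta ∈ conditioning set.
  P3: blocked at fork node delta ∈ conditioning set.
  P4: blocked at fork node alpha ∈ conditioning set.
  P5: blocked at fork node alpha ∈ conditioning set.
  P6: blocked at fork node alpha ∈ conditioning set.
{alpha, delta} contains no descendant of mu and blocks every backdoor path.
Every element of {alpha, delta} is needed (dropping alpha leaves P4 open; dropping delta leaves P1 open), so no proper subset is valid.
Among all size-2 subsets of the eligible variables, only {alpha, delta} blocks every backdoor path, so it is the unique smallest valid adjustment set.

{alpha, delta}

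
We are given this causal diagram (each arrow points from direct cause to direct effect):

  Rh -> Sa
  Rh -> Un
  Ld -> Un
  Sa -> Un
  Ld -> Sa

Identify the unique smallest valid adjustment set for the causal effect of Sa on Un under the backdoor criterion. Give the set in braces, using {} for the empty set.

Variables eligible for adjustment (non-descendants of Sa, excluding Sa and Un): {Ld, Rh}.
Backdoor paths from Sa to Un:
  P1: Sa <- Rh -> Un
  P2: Sa <- Ld -> Un
The empty set is not sufficient: P1 (Sa <- Rh -> Un) has no collider blocking it and no conditioned non-collider, so it is open.
Try {Ld, Rh}:
  P1: blocked at fork node Rh ∈ conditioning set.
  P2: blocked at fork node Ld ∈ conditioning set.
{Ld, Rh} contains no descendant of Sa and blocks every backdoor path.
Every element of {Ld, Rh} is needed (dropping Ld leaves P2 open; dropping Rh leaves P1 open), so no proper subset is valid.
Among all size-2 subsets of the eligible variables, only {Ld, Rh} blocks every backdoor path, so it is the unique smallest valid adjustment set.

{Ld, Rh}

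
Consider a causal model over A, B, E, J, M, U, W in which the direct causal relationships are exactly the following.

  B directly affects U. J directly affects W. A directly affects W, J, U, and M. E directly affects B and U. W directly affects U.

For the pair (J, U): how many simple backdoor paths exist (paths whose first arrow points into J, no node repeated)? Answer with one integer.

2

A backdoor path from J to U is any simple undirected path whose first edge points into J (i.e. leaves J via a parent).
Parents of J: {A}.
Enumerating:
  P1: J <- A -> W -> U
  P2: J <- A -> U
That exhausts the simple backdoor paths. Count: 2.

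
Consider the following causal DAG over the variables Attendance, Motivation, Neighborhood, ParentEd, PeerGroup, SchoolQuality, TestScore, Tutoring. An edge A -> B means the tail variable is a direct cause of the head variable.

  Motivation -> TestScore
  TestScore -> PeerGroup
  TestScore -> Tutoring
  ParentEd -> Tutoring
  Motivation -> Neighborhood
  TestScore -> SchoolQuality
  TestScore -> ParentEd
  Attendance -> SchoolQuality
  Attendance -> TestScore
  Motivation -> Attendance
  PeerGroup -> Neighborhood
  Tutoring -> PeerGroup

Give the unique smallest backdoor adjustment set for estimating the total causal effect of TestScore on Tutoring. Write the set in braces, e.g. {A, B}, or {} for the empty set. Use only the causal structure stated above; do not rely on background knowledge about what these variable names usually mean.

{}

Variables eligible for adjustment (non-descendants of TestScore, excluding TestScore and Tutoring): {Attendance, Motivation}.
Backdoor paths from TestScore to Tutoring:
  P1: TestScore <- Motivation -> Neighborhood <- PeerGroup <- Tutoring
  P2: TestScore <- Attendance <- Motivation -> Neighborhood <- PeerGroup <- Tutoring
Each backdoor path contains an unconditioned collider, so every path is already blocked with the empty conditioning set:
  P1: blocked at collider Neighborhood (neither it nor any descendant is in the conditioning set).
  P2: blocked at collider Neighborhood (neither it nor any descendant is in the conditioning set).
The empty set is therefore the unique smallest valid set.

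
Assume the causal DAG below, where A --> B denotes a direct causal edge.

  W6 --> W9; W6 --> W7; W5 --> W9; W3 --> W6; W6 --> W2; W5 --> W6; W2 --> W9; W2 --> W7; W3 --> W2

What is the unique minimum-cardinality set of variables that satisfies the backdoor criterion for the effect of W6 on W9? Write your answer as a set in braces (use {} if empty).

{W3, W5}

Variables eligible for adjustment (non-descendants of W6, excluding W6 and W9): {W3, W5}.
Backdoor paths from W6 to W9:
  P1: W6 <- W3 -> W2 -> W9
  P2: W6 <- W5 -> W9
The empty set is not sufficient: P1 (W6 <- W3 -> W2 -> W9) has no collider blocking it and no conditioned non-collider, so it is open.
Try {W3, W5}:
  P1: blocked at fork node W3 ∈ conditioning set.
  P2: blocked at fork node W5 ∈ conditioning set.
{W3, W5} contains no descendant of W6 and blocks every backdoor path.
Every element of {W3, W5} is needed (dropping W3 leaves P1 open; dropping W5 leaves P2 open), so no proper subset is valid.
Among all size-2 subsets of the eligible variables, only {W3, W5} blocks every backdoor path, so it is the unique smallest valid adjustment set.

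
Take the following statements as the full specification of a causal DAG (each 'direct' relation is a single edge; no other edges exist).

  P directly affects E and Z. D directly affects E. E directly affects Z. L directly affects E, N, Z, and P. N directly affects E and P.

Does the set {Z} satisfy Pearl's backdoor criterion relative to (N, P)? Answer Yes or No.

No

Backdoor paths from N to P (paths whose first edge points into N):
  P1: N <- L -> P
  P2: N <- L -> E <- P
  P3: N <- L -> E -> Z <- P
  P4: N <- L -> Z <- P
  P5: N <- L -> Z <- E <- P
Condition 1 (no descendant of N in the set): FAILS — Z is a descendant of N.
Condition 2 (every backdoor path blocked by {Z}):
  P1: open — no interior node is in the conditioning set.
  P2: open — collider(s) E are conditioned on (or have a conditioned descendant) and no non-collider on the path is in the set.
  P3: open — collider(s) Z are conditioned on (or have a conditioned descendant) and no non-collider on the path is in the set.
  P4: open — collider(s) Z are conditioned on (or have a conditioned descendant) and no non-collider on the path is in the set.
  P5: open — collider(s) Z are conditioned on (or have a conditioned descendant) and no non-collider on the path is in the set.
{Z} does not satisfy the backdoor criterion.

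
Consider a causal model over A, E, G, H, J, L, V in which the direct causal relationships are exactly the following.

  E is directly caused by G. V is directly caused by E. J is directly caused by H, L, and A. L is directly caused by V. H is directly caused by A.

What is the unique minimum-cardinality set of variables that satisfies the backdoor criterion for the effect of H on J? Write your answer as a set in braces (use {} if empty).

Variables eligible for adjustment (non-descendants of H, excluding H and J): {A, E, G, L, V}.
Backdoor paths from H to J:
  P1: H <- A -> J
The empty set is not sufficient: P1 (H <- A -> J) has no collider blocking it and no conditioned non-collider, so it is open.
Try {A}:
  P1: blocked at fork node A ∈ conditioning set.
{A} contains no descendant of H and blocks every backdoor path.
No other singleton works — e.g. {G} leaves P1 open — so {A} is the unique smallest valid adjustment set.

{A}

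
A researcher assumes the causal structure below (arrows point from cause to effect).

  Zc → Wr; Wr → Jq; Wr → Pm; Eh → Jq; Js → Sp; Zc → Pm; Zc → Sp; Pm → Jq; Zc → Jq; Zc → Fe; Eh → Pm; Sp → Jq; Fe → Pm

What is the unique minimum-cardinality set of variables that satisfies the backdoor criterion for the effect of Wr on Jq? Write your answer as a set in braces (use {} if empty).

{Zc}

Variables eligible for adjustment (non-descendants of Wr, excluding Wr and Jq): {Eh, Fe, Js, Sp, Zc}.
Backdoor paths from Wr to Jq:
  P1: Wr <- Zc -> Sp -> Jq
  P2: Wr <- Zc -> Fe -> Pm <- Eh -> Jq
  P3: Wr <- Zc -> Fe -> Pm -> Jq
  P4: Wr <- Zc -> Pm <- Eh -> Jq
  P5: Wr <- Zc -> Pm -> Jq
  P6: Wr <- Zc -> Jq
The empty set is not sufficient: P1 (Wr <- Zc -> Sp -> Jq) has no collider blocking it and no conditioned non-collider, so it is open.
Try {Zc}:
  P1: blocked at fork node Zc ∈ conditioning set.
  P2: blocked at fork node Zc ∈ conditioning set.
  P3: blocked at fork node Zc ∈ conditioning set.
  P4: blocked at fork node Zc ∈ conditioning set.
  P5: blocked at fork node Zc ∈ conditioning set.
  P6: blocked at fork node Zc ∈ conditioning set.
{Zc} contains no descendant of Wr and blocks every backdoor path.
No other singleton works — e.g. {Js} leaves P1 open — so {Zc} is the unique smallest valid adjustment set.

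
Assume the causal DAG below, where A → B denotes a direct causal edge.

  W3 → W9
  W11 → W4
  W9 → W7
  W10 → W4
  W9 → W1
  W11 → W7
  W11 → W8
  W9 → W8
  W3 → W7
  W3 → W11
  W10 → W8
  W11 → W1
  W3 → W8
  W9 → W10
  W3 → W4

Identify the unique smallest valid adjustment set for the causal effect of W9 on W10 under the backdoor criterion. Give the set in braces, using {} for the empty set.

{}

Variables eligible for adjustment (non-descendants of W9, excluding W9 and W10): {W11, W3}.
Backdoor paths from W9 to W10:
  P1: W9 <- W3 -> W11 -> W4 <- W10
  P2: W9 <- W3 -> W11 -> W8 <- W10
  P3: W9 <- W3 -> W7 <- W11 -> W4 <- W10
  P4: W9 <- W3 -> W7 <- W11 -> W8 <- W10
  P5: W9 <- W3 -> W4 <- W11 -> W8 <- W10
  P6: W9 <- W3 -> W4 <- W10
  P7: W9 <- W3 -> W8 <- W11 -> W4 <- W10
  P8: W9 <- W3 -> W8 <- W10
Each backdoor path contains an unconditioned collider, so every path is already blocked with the empty conditioning set:
  P1: blocked at collider W4 (neither it nor any descendant is in the conditioning set).
  P2: blocked at collider W8 (neither it nor any descendant is in the conditioning set).
  P3: blocked at collider W7 (neither it nor any descendant is in the conditioning set).
  P4: blocked at collider W7 (neither it nor any descendant is in the conditioning set).
  P5: blocked at collider W4 (neither it nor any descendant is in the conditioning set).
  P6: blocked at collider W4 (neither it nor any descendant is in the conditioning set).
  P7: blocked at collider W8 (neither it nor any descendant is in the conditioning set).
  P8: blocked at collider W8 (neither it nor any descendant is in the conditioning set).
The empty set is therefore the unique smallest valid set.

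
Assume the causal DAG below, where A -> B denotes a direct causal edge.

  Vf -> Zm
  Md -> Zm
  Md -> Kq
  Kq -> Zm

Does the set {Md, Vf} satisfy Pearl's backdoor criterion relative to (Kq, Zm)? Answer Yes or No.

Yes

Backdoor paths from Kq to Zm (paths whose first edge points into Kq):
  P1: Kq <- Md -> Zm
Condition 1 (no descendant of Kq in the set): holds — descendants of Kq are {Zm}; none are in {Md, Vf}.
Condition 2 (every backdoor path blocked by {Md, Vf}):
  P1: blocked at fork node Md ∈ conditioning set.
{Md, Vf} satisfies the backdoor criterion.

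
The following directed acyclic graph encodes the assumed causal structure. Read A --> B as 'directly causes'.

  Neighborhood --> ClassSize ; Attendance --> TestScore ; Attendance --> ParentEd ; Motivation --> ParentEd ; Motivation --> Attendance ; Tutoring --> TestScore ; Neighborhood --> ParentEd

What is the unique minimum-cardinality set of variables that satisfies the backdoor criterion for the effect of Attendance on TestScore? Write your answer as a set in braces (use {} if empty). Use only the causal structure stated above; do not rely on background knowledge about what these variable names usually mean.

Variables eligible for adjustment (non-descendants of Attendance, excluding Attendance and TestScore): {ClassSize, Motivation, Neighborhood, Tutoring}.
Backdoor paths from Attendance to TestScore:
  (none)
With no backdoor paths the empty set already satisfies the criterion, and it is trivially minimal.

{}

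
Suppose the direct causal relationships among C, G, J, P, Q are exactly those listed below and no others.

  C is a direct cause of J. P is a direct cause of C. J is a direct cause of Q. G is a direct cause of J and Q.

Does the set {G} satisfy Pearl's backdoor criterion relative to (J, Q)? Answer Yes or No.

Backdoor paths from J to Q (paths whose first edge points into J):
  P1: J <- G -> Q
Condition 1 (no descendant of J in the set): holds — descendants of J are {Q}; none are in {G}.
Condition 2 (every backdoor path blocked by {G}):
  P1: blocked at fork node G ∈ conditioning set.
{G} satisfies the backdoor criterion.

Yes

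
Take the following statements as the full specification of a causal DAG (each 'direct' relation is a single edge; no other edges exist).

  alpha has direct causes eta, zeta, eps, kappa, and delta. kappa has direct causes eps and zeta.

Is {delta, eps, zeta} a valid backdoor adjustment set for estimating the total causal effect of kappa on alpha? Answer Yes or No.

Backdoor paths from kappa to alpha (paths whose first edge points into kappa):
  P1: kappa <- zeta -> alpha
  P2: kappa <- eps -> alpha
Condition 1 (no descendant of kappa in the set): holds — descendants of kappa are {alpha}; none are in {delta, eps, zeta}.
Condition 2 (every backdoor path blocked by {delta, eps, zeta}):
  P1: blocked at fork node zeta ∈ conditioning set.
  P2: blocked at fork node eps ∈ conditioning set.
{delta, eps, zeta} satisfies the backdoor criterion.

Yes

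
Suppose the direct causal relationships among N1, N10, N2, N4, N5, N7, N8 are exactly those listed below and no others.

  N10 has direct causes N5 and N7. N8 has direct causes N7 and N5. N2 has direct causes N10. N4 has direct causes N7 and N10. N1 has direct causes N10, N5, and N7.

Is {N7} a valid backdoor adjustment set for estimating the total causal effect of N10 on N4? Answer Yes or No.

Backdoor paths from N10 to N4 (paths whose first edge points into N10):
  P1: N10 <- N5 -> N8 <- N7 -> N4
  P2: N10 <- N5 -> N1 <- N7 -> N4
  P3: N10 <- N7 -> N4
Condition 1 (no descendant of N10 in the set): holds — descendants of N10 are {N1, N2, N4}; none are in {N7}.
Condition 2 (every backdoor path blocked by {N7}):
  P1: blocked at collider N8 (neither it nor any descendant is in the conditioning set).
  P2: blocked at collider N1 (neither it nor any descendant is in the conditioning set).
  P3: blocked at fork node N7 ∈ conditioning set.
{N7} satisfies the backdoor criterion.

Yes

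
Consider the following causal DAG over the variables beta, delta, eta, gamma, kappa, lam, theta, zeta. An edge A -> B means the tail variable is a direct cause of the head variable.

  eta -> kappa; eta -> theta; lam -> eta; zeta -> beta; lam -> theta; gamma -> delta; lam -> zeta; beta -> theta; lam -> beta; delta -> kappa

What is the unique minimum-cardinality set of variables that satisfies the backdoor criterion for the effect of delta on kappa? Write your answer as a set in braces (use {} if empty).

Variables eligible for adjustment (non-descendants of delta, excluding delta and kappa): {beta, eta, gamma, lam, theta, zeta}.
Backdoor paths from delta to kappa:
  (none)
With no backdoor paths the empty set already satisfies the criterion, and it is trivially minimal.

{}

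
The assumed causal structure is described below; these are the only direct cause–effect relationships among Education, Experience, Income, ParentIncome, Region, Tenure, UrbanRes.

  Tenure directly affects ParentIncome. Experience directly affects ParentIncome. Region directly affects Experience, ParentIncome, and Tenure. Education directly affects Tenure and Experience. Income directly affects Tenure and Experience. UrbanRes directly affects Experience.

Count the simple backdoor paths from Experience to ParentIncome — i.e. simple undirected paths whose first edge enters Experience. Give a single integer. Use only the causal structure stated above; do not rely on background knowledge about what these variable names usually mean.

6

A backdoor path from Experience to ParentIncome is any simple undirected path whose first edge points into Experience (i.e. leaves Experience via a parent).
Parents of Experience: {Education, Income, Region, UrbanRes}.
Enumerating:
  P1: Experience <- Region -> Tenure -> ParentIncome
  P2: Experience <- Region -> ParentIncome
  P3: Experience <- Education -> Tenure <- Region -> ParentIncome
  P4: Experience <- Education -> Tenure -> ParentIncome
  P5: Experience <- Income -> Tenure <- Region -> ParentIncome
  P6: Experience <- Income -> Tenure -> ParentIncome
That exhausts the simple backdoor paths. Count: 6.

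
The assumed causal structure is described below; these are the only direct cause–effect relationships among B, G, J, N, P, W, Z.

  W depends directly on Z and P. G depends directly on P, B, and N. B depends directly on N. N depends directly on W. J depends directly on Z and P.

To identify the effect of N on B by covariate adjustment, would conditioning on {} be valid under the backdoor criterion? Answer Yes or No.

Backdoor paths from N to B (paths whose first edge points into N):
  P1: N <- W <- P -> G <- B
  P2: N <- W <- Z -> J <- P -> G <- B
Condition 1 (no descendant of N in the set): holds — descendants of N are {B, G}; none are in {}.
Condition 2 (every backdoor path blocked by {}):
  P1: blocked at collider G (neither it nor any descendant is in the conditioning set).
  P2: blocked at collider J (neither it nor any descendant is in the conditioning set).
{} satisfies the backdoor criterion.

Yes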